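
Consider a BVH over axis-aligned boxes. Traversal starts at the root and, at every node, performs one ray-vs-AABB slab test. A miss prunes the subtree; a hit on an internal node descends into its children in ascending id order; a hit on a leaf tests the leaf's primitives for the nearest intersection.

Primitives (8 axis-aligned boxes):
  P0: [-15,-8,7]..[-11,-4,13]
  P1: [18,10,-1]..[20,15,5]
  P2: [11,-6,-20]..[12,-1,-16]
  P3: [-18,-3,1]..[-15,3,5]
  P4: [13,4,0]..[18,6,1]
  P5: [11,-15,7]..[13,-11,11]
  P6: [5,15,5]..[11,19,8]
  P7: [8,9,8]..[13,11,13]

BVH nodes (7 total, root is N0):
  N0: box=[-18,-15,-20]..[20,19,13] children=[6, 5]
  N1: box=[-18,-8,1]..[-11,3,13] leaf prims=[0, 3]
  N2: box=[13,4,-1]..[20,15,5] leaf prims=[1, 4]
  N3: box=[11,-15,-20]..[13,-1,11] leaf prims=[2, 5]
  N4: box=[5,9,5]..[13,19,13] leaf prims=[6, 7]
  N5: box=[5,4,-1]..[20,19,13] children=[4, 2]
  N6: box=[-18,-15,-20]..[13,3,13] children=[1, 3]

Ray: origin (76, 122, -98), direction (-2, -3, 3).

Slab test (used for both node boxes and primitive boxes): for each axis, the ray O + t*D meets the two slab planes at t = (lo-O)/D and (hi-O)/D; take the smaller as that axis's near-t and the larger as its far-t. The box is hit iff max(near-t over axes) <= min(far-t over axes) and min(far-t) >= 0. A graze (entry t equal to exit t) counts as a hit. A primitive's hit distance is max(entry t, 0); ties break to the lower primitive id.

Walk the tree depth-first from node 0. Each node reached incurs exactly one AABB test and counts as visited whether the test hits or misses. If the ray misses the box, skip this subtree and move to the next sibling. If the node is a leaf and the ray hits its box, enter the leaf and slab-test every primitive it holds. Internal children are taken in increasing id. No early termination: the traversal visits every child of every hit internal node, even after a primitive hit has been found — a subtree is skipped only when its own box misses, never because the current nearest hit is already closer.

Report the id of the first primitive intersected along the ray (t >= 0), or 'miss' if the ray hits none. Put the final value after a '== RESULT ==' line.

Traverse from the root:
N0 x:[28,47] y:[103/3,137/3] z:[26,37] -> hit [103/3,37], descend [5, 6]
  N5 x:[28,71/2] y:[103/3,118/3] z:[97/3,37] -> hit [103/3,71/2], descend [2, 4]
    N2 x:[28,63/2] y:[107/3,118/3] z:[97/3,103/3] -> miss, prune
    N4 x:[63/2,71/2] y:[103/3,113/3] z:[103/3,37] -> hit [103/3,71/2] leaf, test {P6@t=103/3, P7(miss)}
  N6 x:[63/2,47] y:[119/3,137/3] z:[26,37] -> miss, prune

Visited [0, 5, 2, 4, 6]. Tests: 5 box, 1 leaf. Nearest: P6.

== RESULT ==
6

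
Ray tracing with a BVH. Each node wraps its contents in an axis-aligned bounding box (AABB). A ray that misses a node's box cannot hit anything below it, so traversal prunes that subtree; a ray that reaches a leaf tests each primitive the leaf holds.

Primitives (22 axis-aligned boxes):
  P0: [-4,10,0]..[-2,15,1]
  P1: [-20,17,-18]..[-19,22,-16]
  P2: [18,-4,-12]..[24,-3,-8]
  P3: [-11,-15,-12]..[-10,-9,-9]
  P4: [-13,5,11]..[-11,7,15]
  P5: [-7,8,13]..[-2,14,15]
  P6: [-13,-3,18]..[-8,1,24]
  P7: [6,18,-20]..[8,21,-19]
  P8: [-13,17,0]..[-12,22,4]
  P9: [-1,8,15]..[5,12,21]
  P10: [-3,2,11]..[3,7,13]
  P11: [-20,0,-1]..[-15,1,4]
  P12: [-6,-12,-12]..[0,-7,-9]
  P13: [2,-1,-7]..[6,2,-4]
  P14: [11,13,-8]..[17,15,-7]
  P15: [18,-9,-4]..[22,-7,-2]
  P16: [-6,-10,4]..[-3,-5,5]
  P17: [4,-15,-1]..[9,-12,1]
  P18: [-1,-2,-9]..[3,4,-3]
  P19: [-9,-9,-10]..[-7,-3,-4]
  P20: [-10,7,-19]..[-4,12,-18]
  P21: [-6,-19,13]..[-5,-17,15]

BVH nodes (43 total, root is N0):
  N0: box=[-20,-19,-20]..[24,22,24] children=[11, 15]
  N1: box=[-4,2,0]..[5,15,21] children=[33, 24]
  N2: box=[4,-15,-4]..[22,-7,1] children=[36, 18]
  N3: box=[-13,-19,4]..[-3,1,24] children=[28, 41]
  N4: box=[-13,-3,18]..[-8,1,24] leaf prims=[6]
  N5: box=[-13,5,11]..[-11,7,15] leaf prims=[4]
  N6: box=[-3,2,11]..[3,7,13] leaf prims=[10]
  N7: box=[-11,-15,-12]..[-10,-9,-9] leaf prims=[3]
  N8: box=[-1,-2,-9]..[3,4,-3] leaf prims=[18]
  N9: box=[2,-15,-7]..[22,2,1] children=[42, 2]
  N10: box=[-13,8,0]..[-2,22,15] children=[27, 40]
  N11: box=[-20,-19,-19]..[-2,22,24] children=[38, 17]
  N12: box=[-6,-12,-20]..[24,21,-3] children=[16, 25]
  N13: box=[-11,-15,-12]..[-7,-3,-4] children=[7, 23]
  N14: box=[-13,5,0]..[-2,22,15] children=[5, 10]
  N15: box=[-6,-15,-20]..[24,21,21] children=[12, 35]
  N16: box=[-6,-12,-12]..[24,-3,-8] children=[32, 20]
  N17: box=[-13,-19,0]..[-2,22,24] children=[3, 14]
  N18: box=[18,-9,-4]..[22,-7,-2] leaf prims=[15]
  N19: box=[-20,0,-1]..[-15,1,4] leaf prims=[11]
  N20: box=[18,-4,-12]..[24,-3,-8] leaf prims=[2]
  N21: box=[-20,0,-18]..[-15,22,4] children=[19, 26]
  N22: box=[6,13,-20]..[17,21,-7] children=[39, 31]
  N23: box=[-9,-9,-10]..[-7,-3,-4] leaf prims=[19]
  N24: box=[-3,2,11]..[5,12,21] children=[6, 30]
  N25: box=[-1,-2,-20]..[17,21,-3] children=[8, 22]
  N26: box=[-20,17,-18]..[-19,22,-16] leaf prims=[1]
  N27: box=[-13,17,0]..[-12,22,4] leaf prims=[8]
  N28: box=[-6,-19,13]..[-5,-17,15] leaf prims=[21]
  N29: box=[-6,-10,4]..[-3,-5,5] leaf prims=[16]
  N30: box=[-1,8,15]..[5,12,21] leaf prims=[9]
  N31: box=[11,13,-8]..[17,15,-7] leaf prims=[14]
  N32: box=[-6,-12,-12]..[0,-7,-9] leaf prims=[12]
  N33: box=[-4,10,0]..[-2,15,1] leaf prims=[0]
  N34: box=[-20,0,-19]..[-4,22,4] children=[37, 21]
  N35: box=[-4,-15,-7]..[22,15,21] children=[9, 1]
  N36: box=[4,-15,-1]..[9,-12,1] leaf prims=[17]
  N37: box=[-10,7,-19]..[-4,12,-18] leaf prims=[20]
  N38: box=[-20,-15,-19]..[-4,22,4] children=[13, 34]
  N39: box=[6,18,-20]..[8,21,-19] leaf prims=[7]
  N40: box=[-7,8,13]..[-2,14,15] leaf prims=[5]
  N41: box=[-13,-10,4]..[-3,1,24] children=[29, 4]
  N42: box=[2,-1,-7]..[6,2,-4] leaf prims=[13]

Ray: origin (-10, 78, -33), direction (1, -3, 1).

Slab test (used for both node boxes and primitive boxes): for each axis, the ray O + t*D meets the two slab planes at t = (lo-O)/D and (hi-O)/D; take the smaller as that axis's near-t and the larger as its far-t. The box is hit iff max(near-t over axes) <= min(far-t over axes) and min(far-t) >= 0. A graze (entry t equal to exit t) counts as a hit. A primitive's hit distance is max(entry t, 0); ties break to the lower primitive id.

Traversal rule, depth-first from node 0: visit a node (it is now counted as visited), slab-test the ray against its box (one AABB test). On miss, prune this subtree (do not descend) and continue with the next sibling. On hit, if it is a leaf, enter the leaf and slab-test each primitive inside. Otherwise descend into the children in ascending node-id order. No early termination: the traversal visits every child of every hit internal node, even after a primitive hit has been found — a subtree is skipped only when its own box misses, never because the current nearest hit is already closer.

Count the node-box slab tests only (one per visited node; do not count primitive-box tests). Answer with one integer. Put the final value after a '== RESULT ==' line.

Traverse from the root:
N0 x:[-10,34] y:[56/3,97/3] z:[13,57] -> hit [56/3,97/3], descend [11, 15]
  N11 x:[-10,8] y:[56/3,97/3] z:[14,57] -> miss, prune
  N15 x:[4,34] y:[19,31] z:[13,54] -> hit [19,31], descend [12, 35]
    N12 x:[4,34] y:[19,30] z:[13,30] -> hit [19,30], descend [16, 25]
      N16 x:[4,34] y:[27,30] z:[21,25] -> miss, prune
      N25 x:[9,27] y:[19,80/3] z:[13,30] -> hit [19,80/3], descend [8, 22]
        N8 x:[9,13] y:[74/3,80/3] z:[24,30] -> miss, prune
        N22 x:[16,27] y:[19,65/3] z:[13,26] -> hit [19,65/3], descend [31, 39]
          N31 x:[21,27] y:[21,65/3] z:[25,26] -> miss, prune
          N39 x:[16,18] y:[19,20] z:[13,14] -> miss, prune
    N35 x:[6,32] y:[21,31] z:[26,54] -> hit [26,31], descend [1, 9]
      N1 x:[6,15] y:[21,76/3] z:[33,54] -> miss, prune
      N9 x:[12,32] y:[76/3,31] z:[26,34] -> hit [26,31], descend [2, 42]
        N2 x:[14,32] y:[85/3,31] z:[29,34] -> hit [29,31], descend [18, 36]
          N18 x:[28,32] y:[85/3,29] z:[29,31] -> hit [29,29] leaf, test {P15@t=29}
          N36 x:[14,19] y:[30,31] z:[32,34] -> miss, prune
        N42 x:[12,16] y:[76/3,79/3] z:[26,29] -> miss, prune

Summary -> nodes [0, 11, 15, 12, 16, 25, 8, 22, 31, 39, 35, 1, 9, 2, 18, 36, 42]; box-tests=17; leaf-entries=1; first=P15

== RESULT ==
17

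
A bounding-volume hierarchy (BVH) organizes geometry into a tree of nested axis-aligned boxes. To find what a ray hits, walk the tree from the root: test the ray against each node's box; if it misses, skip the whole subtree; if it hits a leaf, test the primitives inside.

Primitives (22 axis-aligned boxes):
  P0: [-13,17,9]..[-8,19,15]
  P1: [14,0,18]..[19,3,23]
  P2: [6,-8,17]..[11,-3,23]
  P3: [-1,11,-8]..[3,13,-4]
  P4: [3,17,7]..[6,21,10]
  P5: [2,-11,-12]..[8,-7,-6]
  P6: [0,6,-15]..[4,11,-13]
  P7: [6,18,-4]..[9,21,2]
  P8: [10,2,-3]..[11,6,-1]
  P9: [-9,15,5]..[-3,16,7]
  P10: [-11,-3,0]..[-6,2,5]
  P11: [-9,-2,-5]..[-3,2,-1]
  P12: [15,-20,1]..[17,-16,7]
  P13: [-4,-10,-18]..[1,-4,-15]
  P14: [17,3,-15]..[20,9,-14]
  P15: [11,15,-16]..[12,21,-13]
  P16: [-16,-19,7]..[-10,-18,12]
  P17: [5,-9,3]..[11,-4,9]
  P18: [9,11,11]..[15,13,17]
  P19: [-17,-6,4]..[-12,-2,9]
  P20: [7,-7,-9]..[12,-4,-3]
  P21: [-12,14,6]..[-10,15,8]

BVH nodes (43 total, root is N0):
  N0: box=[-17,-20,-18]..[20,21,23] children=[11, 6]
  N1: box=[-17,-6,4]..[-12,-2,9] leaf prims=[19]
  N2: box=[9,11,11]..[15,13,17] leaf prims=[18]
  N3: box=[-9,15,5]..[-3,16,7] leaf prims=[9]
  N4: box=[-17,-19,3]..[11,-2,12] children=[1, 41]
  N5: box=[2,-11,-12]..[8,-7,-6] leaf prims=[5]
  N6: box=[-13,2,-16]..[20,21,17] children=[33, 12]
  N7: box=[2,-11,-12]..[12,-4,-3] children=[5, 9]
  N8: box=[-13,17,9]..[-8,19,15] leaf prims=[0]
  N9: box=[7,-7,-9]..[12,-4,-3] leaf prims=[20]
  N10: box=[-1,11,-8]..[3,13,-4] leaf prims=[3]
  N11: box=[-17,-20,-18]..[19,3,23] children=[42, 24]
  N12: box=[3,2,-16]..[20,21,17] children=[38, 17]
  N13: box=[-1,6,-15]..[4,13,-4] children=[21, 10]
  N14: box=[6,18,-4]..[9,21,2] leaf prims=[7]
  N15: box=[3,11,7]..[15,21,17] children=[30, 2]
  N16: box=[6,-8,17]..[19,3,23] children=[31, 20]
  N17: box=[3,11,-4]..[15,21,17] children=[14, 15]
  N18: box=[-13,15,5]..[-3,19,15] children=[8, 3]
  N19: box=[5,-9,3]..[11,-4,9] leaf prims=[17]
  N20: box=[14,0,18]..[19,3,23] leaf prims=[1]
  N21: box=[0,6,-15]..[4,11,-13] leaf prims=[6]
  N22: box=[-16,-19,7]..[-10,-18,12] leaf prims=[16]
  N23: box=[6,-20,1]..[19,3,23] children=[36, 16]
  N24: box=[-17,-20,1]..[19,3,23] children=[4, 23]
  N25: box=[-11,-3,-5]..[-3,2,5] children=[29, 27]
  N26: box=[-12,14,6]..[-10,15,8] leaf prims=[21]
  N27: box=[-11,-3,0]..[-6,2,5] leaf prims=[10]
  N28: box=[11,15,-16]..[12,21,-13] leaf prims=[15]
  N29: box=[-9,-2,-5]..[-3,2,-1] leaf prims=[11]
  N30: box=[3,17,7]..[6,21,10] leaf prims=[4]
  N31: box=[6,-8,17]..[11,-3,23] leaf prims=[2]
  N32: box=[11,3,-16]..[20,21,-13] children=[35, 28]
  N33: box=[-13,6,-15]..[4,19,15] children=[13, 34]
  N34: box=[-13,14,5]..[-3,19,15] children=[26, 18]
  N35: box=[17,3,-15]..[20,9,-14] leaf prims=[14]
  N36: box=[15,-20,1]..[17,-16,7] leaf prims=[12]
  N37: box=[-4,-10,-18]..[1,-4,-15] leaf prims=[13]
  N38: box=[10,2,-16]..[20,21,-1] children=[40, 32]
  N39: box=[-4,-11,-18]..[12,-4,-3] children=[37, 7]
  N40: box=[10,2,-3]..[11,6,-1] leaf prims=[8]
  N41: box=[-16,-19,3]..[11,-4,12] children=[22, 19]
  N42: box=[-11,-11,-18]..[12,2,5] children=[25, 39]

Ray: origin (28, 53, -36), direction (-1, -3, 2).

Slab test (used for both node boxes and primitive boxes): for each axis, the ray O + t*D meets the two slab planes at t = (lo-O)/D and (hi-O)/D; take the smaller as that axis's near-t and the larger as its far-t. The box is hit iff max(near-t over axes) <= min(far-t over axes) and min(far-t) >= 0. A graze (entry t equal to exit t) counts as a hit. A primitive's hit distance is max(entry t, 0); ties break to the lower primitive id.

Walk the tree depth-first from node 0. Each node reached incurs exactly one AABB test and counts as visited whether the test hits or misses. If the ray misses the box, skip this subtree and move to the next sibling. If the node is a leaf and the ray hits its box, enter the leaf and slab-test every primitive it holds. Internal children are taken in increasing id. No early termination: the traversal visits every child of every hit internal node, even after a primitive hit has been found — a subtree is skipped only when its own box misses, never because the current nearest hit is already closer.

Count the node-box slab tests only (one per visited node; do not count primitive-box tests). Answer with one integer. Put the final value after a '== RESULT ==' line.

Trace the traversal:
N0 x:[8,45] y:[32/3,73/3] z:[9,59/2] -> hit [32/3,73/3], descend [6, 11]
  N6 x:[8,41] y:[32/3,17] z:[10,53/2] -> hit [32/3,17], descend [12, 33]
    N12 x:[8,25] y:[32/3,17] z:[10,53/2] -> hit [32/3,17], descend [17, 38]
      N17 x:[13,25] y:[32/3,14] z:[16,53/2] -> miss, prune
      N38 x:[8,18] y:[32/3,17] z:[10,35/2] -> hit [32/3,17], descend [32, 40]
        N32 x:[8,17] y:[32/3,50/3] z:[10,23/2] -> hit [32/3,23/2], descend [28, 35]
          N28 x:[16,17] y:[32/3,38/3] z:[10,23/2] -> miss, prune
          N35 x:[8,11] y:[44/3,50/3] z:[21/2,11] -> miss, prune
        N40 x:[17,18] y:[47/3,17] z:[33/2,35/2] -> hit [17,17] leaf, test {P8@t=17}
    N33 x:[24,41] y:[34/3,47/3] z:[21/2,51/2] -> miss, prune
  N11 x:[9,45] y:[50/3,73/3] z:[9,59/2] -> hit [50/3,73/3], descend [24, 42]
    N24 x:[9,45] y:[50/3,73/3] z:[37/2,59/2] -> hit [37/2,73/3], descend [4, 23]
      N4 x:[17,45] y:[55/3,24] z:[39/2,24] -> hit [39/2,24], descend [1, 41]
        N1 x:[40,45] y:[55/3,59/3] z:[20,45/2] -> miss, prune
        N41 x:[17,44] y:[19,24] z:[39/2,24] -> hit [39/2,24], descend [19, 22]
          N19 x:[17,23] y:[19,62/3] z:[39/2,45/2] -> hit [39/2,62/3] leaf, test {P17@t=39/2}
          N22 x:[38,44] y:[71/3,24] z:[43/2,24] -> miss, prune
      N23 x:[9,22] y:[50/3,73/3] z:[37/2,59/2] -> hit [37/2,22], descend [16, 36]
        N16 x:[9,22] y:[50/3,61/3] z:[53/2,59/2] -> miss, prune
        N36 x:[11,13] y:[23,73/3] z:[37/2,43/2] -> miss, prune
    N42 x:[16,39] y:[17,64/3] z:[9,41/2] -> hit [17,41/2], descend [25, 39]
      N25 x:[31,39] y:[17,56/3] z:[31/2,41/2] -> miss, prune
      N39 x:[16,32] y:[19,64/3] z:[9,33/2] -> miss, prune

Visited [0, 6, 12, 17, 38, 32, 28, 35, 40, 33, 11, 24, 4, 1, 41, 19, 22, 23, 16, 36, 42, 25, 39]. Tests: 23 box, 2 leaf. Nearest: P8.

== RESULT ==
23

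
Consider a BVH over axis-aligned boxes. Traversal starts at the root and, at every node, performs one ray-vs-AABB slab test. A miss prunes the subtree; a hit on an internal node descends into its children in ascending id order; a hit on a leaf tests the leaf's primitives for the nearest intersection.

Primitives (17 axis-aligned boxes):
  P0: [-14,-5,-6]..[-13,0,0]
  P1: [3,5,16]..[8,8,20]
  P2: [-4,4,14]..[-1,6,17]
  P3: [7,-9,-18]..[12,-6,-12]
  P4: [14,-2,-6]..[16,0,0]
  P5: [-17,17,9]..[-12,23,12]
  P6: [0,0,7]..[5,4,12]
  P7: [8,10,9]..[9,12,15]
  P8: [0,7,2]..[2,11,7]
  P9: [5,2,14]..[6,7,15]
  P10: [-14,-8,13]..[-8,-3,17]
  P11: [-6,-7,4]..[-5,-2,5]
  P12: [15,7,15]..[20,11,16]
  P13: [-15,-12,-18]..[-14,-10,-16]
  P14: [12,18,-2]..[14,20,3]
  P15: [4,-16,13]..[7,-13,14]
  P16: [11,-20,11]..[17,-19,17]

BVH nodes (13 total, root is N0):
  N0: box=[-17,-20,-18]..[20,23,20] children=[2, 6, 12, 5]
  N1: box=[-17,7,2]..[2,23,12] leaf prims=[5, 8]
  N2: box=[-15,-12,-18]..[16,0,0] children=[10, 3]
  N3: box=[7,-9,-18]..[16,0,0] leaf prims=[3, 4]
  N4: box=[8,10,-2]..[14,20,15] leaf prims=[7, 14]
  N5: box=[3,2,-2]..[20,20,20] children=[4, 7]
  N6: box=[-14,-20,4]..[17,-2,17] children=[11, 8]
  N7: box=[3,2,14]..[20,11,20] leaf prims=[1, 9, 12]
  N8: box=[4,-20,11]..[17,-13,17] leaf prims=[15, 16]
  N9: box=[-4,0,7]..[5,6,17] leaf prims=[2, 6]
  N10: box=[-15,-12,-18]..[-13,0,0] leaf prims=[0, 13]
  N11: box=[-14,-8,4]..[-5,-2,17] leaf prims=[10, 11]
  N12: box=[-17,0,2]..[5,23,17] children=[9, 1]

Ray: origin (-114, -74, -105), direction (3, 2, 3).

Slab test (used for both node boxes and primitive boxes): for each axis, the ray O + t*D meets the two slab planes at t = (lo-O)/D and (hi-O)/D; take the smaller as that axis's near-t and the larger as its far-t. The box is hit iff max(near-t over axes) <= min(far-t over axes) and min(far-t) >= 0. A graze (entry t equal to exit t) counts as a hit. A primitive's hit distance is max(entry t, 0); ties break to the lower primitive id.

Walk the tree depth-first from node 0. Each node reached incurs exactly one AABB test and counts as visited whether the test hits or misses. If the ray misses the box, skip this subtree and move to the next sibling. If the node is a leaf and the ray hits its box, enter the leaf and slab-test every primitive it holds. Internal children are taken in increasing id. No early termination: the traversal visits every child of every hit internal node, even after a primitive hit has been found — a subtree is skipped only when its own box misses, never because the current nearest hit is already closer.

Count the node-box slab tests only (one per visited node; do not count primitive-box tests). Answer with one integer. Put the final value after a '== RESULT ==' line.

Walk:
N0 x:[97/3,134/3] y:[27,97/2] z:[29,125/3] -> hit [97/3,125/3], descend [2, 5, 6, 12]
  N2 x:[33,130/3] y:[31,37] z:[29,35] -> hit [33,35], descend [3, 10]
    N3 x:[121/3,130/3] y:[65/2,37] z:[29,35] -> miss, prune
    N10 x:[33,101/3] y:[31,37] z:[29,35] -> hit [33,101/3] leaf, test {P0(miss), P13(miss)}
  N5 x:[39,134/3] y:[38,47] z:[103/3,125/3] -> hit [39,125/3], descend [4, 7]
    N4 x:[122/3,128/3] y:[42,47] z:[103/3,40] -> miss, prune
    N7 x:[39,134/3] y:[38,85/2] z:[119/3,125/3] -> hit [119/3,125/3] leaf, test {P1@t=121/3, P9@t=119/3, P12(miss)}
  N6 x:[100/3,131/3] y:[27,36] z:[109/3,122/3] -> miss, prune
  N12 x:[97/3,119/3] y:[37,97/2] z:[107/3,122/3] -> hit [37,119/3], descend [1, 9]
    N1 x:[97/3,116/3] y:[81/2,97/2] z:[107/3,39] -> miss, prune
    N9 x:[110/3,119/3] y:[37,40] z:[112/3,122/3] -> hit [112/3,119/3] leaf, test {P2(miss), P6@t=38}

Summary -> nodes [0, 2, 3, 10, 5, 4, 7, 6, 12, 1, 9]; box-tests=11; leaf-entries=3; first=P6

== RESULT ==
11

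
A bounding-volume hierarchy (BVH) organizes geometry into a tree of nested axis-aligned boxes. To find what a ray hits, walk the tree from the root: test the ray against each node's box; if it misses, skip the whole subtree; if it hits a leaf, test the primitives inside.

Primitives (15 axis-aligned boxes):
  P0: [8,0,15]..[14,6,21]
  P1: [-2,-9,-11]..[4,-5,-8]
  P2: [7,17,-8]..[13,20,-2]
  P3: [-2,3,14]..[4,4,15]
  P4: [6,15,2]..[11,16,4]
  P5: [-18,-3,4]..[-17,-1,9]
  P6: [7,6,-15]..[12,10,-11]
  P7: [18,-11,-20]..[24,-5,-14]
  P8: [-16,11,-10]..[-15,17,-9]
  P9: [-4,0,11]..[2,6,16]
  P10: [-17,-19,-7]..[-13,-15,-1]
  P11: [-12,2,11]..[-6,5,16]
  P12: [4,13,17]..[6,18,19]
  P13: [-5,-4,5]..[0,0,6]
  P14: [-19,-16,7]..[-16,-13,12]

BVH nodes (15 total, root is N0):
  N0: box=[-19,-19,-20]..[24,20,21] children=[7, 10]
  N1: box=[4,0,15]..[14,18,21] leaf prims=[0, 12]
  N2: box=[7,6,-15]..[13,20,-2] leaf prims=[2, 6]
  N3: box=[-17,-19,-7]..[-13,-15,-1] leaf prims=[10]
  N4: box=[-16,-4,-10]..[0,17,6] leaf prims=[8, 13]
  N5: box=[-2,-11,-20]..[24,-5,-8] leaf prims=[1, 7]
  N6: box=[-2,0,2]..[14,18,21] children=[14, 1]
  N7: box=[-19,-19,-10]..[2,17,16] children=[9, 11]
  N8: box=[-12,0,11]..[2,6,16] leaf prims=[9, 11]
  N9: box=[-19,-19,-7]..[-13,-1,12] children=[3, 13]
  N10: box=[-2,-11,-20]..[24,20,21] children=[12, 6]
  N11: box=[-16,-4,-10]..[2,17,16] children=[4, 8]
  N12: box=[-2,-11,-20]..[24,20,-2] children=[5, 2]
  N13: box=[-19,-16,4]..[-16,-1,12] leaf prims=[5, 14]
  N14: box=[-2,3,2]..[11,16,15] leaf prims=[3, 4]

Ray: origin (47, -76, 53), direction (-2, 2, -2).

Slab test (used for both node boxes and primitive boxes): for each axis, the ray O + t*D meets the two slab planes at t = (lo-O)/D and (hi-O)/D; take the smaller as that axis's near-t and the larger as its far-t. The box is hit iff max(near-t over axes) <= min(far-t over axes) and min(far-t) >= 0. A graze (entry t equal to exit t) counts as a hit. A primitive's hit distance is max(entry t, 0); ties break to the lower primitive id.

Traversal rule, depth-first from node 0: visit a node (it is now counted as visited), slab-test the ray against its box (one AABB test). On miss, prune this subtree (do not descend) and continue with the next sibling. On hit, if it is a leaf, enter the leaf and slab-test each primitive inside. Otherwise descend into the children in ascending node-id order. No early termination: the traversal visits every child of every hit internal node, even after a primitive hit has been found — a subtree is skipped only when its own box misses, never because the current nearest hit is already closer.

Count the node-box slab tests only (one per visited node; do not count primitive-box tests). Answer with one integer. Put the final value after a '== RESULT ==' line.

Trace the traversal:
N0 x:[23/2,33] y:[57/2,48] z:[16,73/2] -> hit [57/2,33], descend [7, 10]
  N7 x:[45/2,33] y:[57/2,93/2] z:[37/2,63/2] -> hit [57/2,63/2], descend [9, 11]
    N9 x:[30,33] y:[57/2,75/2] z:[41/2,30] -> hit [30,30], descend [3, 13]
      N3 x:[30,32] y:[57/2,61/2] z:[27,30] -> hit [30,30] leaf, test {P10@t=30}
      N13 x:[63/2,33] y:[30,75/2] z:[41/2,49/2] -> miss, prune
    N11 x:[45/2,63/2] y:[36,93/2] z:[37/2,63/2] -> miss, prune
  N10 x:[23/2,49/2] y:[65/2,48] z:[16,73/2] -> miss, prune

7 AABB tests over nodes [0, 7, 9, 3, 13, 11, 10]; 1 leaf entered; closest P10.

== RESULT ==
7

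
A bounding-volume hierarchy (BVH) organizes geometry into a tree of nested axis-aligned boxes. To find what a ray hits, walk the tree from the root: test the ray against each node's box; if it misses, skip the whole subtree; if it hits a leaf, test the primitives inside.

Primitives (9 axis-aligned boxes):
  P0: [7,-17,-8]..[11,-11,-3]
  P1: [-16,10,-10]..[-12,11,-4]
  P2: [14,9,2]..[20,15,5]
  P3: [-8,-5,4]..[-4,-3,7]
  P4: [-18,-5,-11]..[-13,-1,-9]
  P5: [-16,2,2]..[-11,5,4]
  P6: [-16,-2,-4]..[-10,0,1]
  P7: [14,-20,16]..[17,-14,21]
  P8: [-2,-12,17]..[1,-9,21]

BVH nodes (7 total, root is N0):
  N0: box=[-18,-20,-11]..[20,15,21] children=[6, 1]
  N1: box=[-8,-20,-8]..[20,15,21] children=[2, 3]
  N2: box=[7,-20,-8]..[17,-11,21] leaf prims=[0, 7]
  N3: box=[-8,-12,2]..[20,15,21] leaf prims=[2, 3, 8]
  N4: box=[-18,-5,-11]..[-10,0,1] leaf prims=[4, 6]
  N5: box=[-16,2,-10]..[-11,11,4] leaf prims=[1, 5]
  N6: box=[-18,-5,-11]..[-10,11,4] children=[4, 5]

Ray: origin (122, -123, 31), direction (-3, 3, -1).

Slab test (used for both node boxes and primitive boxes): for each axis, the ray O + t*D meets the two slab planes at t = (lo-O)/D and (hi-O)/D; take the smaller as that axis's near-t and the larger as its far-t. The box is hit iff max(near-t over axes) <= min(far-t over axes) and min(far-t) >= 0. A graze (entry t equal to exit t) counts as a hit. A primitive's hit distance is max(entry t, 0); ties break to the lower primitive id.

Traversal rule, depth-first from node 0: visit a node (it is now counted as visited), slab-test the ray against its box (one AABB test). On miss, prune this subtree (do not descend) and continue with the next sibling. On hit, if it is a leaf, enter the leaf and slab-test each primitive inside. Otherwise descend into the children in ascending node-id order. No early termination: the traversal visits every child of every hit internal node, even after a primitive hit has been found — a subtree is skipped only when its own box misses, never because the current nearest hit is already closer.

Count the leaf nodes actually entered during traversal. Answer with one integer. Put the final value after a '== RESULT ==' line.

Trace the traversal:
N0 x:[34,140/3] y:[103/3,46] z:[10,42] -> hit [103/3,42], descend [1, 6]
  N1 x:[34,130/3] y:[103/3,46] z:[10,39] -> hit [103/3,39], descend [2, 3]
    N2 x:[35,115/3] y:[103/3,112/3] z:[10,39] -> hit [35,112/3] leaf, test {P0@t=37, P7(miss)}
    N3 x:[34,130/3] y:[37,46] z:[10,29] -> miss, prune
  N6 x:[44,140/3] y:[118/3,134/3] z:[27,42] -> miss, prune

Summary -> nodes [0, 1, 2, 3, 6]; box-tests=5; leaf-entries=1; first=P0

== RESULT ==
1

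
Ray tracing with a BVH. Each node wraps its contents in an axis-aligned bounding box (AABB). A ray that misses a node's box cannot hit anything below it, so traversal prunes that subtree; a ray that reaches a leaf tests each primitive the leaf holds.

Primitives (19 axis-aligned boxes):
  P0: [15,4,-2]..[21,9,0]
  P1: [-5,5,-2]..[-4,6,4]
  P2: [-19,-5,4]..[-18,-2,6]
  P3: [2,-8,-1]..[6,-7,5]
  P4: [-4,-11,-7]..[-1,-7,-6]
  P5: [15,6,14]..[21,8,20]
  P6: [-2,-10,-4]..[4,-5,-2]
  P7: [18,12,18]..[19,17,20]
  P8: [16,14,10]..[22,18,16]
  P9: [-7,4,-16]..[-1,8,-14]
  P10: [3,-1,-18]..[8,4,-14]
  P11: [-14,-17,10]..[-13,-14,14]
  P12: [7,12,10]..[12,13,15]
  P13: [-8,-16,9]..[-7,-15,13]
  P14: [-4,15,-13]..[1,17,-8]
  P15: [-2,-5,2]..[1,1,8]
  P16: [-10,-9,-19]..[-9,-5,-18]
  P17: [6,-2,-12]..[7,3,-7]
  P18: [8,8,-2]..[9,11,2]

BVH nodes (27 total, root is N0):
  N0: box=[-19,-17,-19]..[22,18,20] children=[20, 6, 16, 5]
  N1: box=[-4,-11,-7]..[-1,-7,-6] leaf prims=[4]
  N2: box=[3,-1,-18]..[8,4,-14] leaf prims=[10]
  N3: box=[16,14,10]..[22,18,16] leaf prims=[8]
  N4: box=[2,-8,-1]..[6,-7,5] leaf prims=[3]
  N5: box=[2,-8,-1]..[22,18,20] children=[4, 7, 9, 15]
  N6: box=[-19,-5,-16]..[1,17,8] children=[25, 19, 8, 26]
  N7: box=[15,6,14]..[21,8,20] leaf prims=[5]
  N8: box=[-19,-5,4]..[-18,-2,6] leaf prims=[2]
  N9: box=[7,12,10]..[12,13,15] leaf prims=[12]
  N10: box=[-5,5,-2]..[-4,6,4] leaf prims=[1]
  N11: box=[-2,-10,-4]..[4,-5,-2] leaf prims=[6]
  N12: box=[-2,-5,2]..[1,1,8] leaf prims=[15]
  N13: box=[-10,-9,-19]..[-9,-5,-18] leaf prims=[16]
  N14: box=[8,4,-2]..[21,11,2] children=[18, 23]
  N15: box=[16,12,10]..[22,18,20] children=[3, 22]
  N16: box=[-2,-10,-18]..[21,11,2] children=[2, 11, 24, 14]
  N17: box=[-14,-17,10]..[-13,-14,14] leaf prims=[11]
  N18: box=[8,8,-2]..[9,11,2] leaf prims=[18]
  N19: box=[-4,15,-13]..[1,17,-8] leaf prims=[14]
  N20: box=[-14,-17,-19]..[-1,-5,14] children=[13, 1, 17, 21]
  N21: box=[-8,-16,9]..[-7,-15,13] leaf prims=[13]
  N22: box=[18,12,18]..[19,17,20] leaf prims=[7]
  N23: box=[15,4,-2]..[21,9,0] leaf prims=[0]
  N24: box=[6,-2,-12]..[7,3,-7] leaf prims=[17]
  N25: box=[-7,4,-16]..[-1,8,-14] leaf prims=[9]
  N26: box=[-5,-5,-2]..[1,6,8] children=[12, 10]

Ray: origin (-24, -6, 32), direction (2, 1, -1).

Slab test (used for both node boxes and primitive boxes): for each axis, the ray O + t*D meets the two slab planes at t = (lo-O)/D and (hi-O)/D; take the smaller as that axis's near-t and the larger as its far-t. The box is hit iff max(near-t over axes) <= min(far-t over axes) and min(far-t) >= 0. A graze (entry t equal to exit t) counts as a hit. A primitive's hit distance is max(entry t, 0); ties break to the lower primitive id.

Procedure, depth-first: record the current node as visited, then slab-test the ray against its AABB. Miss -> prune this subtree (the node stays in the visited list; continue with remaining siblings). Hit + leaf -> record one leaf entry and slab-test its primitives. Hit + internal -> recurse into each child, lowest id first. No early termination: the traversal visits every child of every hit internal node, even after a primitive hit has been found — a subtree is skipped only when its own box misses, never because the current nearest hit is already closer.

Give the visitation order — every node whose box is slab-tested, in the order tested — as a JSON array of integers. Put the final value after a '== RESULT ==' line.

Trace the traversal:
N0 x:[5/2,23] y:[-11,24] z:[12,51] -> hit [12,23], descend [5, 6, 16, 20]
  N5 x:[13,23] y:[-2,24] z:[12,33] -> hit [13,23], descend [4, 7, 9, 15]
    N4 x:[13,15] y:[-2,-1] z:[27,33] -> miss, prune
    N7 x:[39/2,45/2] y:[12,14] z:[12,18] -> miss, prune
    N9 x:[31/2,18] y:[18,19] z:[17,22] -> hit [18,18] leaf, test {P12@t=18}
    N15 x:[20,23] y:[18,24] z:[12,22] -> hit [20,22], descend [3, 22]
      N3 x:[20,23] y:[20,24] z:[16,22] -> hit [20,22] leaf, test {P8@t=20}
      N22 x:[21,43/2] y:[18,23] z:[12,14] -> miss, prune
  N6 x:[5/2,25/2] y:[1,23] z:[24,48] -> miss, prune
  N16 x:[11,45/2] y:[-4,17] z:[30,50] -> miss, prune
  N20 x:[5,23/2] y:[-11,1] z:[18,51] -> miss, prune

11 AABB tests over nodes [0, 5, 4, 7, 9, 15, 3, 22, 6, 16, 20]; 2 leaves entered; closest P12.

== RESULT ==
[0, 5, 4, 7, 9, 15, 3, 22, 6, 16, 20]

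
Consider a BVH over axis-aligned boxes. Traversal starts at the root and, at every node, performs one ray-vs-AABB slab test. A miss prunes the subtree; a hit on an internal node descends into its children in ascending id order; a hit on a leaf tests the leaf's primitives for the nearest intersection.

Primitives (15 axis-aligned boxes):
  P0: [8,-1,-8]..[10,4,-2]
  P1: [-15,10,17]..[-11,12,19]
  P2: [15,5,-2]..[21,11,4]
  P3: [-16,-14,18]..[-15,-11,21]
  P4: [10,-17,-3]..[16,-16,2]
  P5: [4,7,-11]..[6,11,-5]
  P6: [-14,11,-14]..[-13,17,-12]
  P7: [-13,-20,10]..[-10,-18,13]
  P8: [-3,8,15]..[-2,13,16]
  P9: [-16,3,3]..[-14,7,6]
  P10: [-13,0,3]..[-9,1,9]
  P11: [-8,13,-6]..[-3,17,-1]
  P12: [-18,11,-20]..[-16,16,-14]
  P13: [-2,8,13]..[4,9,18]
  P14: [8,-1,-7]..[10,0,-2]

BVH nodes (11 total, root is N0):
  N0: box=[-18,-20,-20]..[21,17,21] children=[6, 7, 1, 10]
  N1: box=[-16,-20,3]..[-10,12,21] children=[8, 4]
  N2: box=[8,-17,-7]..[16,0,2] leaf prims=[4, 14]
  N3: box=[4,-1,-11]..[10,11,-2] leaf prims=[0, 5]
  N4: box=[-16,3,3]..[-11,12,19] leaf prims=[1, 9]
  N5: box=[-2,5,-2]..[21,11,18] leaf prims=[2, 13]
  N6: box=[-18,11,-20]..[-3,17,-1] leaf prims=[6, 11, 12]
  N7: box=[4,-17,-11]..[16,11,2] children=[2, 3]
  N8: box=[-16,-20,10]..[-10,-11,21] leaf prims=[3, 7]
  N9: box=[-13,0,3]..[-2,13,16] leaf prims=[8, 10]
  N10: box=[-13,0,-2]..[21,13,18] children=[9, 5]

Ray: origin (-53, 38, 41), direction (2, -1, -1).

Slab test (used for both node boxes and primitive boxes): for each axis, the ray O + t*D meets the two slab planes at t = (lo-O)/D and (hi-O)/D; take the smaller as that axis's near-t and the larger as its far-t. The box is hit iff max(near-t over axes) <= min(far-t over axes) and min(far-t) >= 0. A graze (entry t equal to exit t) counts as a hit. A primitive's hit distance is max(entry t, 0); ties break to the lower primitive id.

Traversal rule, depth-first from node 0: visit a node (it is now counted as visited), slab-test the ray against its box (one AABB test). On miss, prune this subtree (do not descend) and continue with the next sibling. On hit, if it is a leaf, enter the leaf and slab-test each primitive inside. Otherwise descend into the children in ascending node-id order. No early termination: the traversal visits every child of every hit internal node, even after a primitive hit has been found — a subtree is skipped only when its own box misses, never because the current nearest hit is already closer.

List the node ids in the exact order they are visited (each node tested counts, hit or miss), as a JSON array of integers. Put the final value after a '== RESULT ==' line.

Traverse from the root:
N0 x:[35/2,37] y:[21,58] z:[20,61] -> hit [21,37], descend [1, 6, 7, 10]
  N1 x:[37/2,43/2] y:[26,58] z:[20,38] -> miss, prune
  N6 x:[35/2,25] y:[21,27] z:[42,61] -> miss, prune
  N7 x:[57/2,69/2] y:[27,55] z:[39,52] -> miss, prune
  N10 x:[20,37] y:[25,38] z:[23,43] -> hit [25,37], descend [5, 9]
    N5 x:[51/2,37] y:[27,33] z:[23,43] -> hit [27,33] leaf, test {P2(miss), P13(miss)}
    N9 x:[20,51/2] y:[25,38] z:[25,38] -> hit [25,51/2] leaf, test {P8@t=25, P10(miss)}

Visited [0, 1, 6, 7, 10, 5, 9]. Tests: 7 box, 2 leaf. Nearest: P8.

== RESULT ==
[0, 1, 6, 7, 10, 5, 9]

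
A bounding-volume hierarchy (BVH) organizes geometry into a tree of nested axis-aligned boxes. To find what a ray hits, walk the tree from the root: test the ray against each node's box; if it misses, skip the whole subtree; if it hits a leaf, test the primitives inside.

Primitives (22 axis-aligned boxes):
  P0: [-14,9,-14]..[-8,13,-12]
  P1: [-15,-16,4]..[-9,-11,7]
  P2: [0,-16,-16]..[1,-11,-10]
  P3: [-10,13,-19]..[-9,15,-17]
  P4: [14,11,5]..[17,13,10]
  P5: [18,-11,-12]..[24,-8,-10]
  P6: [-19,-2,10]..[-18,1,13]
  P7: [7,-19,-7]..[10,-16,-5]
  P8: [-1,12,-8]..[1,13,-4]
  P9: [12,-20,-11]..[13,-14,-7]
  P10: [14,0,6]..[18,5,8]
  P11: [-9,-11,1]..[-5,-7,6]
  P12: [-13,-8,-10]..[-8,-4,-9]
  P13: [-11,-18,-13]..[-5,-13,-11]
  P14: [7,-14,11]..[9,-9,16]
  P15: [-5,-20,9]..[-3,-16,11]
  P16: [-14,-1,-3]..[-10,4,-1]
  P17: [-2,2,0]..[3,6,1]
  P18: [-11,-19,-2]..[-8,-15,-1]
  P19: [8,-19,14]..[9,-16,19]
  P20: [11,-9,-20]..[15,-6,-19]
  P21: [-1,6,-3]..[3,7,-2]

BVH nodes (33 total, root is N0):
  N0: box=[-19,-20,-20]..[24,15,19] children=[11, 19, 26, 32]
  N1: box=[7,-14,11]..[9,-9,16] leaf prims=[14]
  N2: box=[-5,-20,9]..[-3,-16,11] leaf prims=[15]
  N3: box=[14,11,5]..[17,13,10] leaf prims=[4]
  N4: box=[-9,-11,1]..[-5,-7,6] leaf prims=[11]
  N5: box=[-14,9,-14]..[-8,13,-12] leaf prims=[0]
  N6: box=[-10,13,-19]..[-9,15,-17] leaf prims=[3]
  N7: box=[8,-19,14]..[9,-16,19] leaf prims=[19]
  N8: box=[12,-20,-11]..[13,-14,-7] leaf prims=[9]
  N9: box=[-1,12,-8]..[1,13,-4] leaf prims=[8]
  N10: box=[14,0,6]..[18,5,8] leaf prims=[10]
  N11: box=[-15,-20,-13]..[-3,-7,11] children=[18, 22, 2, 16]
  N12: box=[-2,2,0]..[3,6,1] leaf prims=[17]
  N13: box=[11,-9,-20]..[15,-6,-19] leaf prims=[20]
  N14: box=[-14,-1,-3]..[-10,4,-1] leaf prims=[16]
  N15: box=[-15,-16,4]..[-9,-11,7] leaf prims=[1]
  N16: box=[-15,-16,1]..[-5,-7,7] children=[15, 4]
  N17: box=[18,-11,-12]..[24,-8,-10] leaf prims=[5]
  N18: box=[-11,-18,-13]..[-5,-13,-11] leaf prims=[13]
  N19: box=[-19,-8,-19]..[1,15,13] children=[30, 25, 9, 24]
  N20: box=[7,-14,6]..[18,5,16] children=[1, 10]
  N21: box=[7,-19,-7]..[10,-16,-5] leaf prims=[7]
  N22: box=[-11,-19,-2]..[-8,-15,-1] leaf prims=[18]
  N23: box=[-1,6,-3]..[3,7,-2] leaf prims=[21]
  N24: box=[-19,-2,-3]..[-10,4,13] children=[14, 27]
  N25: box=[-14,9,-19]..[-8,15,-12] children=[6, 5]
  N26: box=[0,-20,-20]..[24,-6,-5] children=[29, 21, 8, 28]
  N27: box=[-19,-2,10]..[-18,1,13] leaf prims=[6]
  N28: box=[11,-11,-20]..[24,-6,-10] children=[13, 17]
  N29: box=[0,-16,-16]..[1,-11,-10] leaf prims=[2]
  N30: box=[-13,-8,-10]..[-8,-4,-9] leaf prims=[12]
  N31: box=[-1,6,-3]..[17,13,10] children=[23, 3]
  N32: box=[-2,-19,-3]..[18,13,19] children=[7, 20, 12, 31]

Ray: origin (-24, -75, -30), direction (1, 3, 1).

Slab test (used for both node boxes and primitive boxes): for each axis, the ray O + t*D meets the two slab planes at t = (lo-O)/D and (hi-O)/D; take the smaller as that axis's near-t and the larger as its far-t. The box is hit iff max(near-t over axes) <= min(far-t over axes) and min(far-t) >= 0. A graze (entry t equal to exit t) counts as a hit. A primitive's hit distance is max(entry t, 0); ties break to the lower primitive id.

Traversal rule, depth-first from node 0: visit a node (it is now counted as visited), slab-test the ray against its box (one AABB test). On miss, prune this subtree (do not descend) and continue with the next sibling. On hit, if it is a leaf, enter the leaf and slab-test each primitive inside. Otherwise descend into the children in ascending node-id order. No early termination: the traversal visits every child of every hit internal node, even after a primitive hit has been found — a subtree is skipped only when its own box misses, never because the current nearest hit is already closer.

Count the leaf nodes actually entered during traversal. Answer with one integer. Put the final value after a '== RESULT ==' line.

Walk:
N0 x:[5,48] y:[55/3,30] z:[10,49] -> hit [55/3,30], descend [11, 19, 26, 32]
  N11 x:[9,21] y:[55/3,68/3] z:[17,41] -> hit [55/3,21], descend [2, 16, 18, 22]
    N2 x:[19,21] y:[55/3,59/3] z:[39,41] -> miss, prune
    N16 x:[9,19] y:[59/3,68/3] z:[31,37] -> miss, prune
    N18 x:[13,19] y:[19,62/3] z:[17,19] -> hit [19,19] leaf, test {P13@t=19}
    N22 x:[13,16] y:[56/3,20] z:[28,29] -> miss, prune
  N19 x:[5,25] y:[67/3,30] z:[11,43] -> hit [67/3,25], descend [9, 24, 25, 30]
    N9 x:[23,25] y:[29,88/3] z:[22,26] -> miss, prune
    N24 x:[5,14] y:[73/3,79/3] z:[27,43] -> miss, prune
    N25 x:[10,16] y:[28,30] z:[11,18] -> miss, prune
    N30 x:[11,16] y:[67/3,71/3] z:[20,21] -> miss, prune
  N26 x:[24,48] y:[55/3,23] z:[10,25] -> miss, prune
  N32 x:[22,42] y:[56/3,88/3] z:[27,49] -> hit [27,88/3], descend [7, 12, 20, 31]
    N7 x:[32,33] y:[56/3,59/3] z:[44,49] -> miss, prune
    N12 x:[22,27] y:[77/3,27] z:[30,31] -> miss, prune
    N20 x:[31,42] y:[61/3,80/3] z:[36,46] -> miss, prune
    N31 x:[23,41] y:[27,88/3] z:[27,40] -> hit [27,88/3], descend [3, 23]
      N3 x:[38,41] y:[86/3,88/3] z:[35,40] -> miss, prune
      N23 x:[23,27] y:[27,82/3] z:[27,28] -> hit [27,27] leaf, test {P21@t=27}

19 AABB tests over nodes [0, 11, 2, 16, 18, 22, 19, 9, 24, 25, 30, 26, 32, 7, 12, 20, 31, 3, 23]; 2 leaves entered; closest P13.

== RESULT ==
2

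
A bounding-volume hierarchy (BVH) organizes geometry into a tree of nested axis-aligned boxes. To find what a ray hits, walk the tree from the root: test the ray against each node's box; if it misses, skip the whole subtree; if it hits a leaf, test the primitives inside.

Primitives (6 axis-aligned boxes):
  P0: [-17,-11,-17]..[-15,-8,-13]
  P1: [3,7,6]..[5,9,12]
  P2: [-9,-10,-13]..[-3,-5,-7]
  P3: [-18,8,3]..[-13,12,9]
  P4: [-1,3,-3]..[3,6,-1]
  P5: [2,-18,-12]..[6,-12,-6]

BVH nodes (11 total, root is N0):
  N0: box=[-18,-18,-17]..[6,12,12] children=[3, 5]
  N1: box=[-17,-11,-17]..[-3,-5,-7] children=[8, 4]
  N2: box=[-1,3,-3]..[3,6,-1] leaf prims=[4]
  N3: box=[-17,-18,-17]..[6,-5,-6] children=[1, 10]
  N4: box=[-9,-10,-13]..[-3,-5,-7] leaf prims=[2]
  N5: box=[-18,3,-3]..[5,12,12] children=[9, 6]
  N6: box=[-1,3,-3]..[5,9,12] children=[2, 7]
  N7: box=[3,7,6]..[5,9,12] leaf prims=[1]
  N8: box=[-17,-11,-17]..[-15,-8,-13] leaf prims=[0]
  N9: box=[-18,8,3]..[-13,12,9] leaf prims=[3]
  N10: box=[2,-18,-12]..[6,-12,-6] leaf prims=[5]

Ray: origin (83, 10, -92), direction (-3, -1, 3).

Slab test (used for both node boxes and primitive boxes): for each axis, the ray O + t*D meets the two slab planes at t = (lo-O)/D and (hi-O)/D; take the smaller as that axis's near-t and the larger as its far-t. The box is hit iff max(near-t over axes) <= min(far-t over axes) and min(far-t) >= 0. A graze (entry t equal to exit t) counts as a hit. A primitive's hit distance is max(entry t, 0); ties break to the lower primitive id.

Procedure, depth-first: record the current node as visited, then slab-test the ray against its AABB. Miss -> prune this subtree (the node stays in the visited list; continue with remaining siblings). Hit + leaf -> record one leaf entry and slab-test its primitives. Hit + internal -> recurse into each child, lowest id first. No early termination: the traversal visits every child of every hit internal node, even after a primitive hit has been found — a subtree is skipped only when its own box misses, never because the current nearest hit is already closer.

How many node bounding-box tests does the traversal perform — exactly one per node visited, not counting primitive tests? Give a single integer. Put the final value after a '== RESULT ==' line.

Traverse from the root:
N0 x:[77/3,101/3] y:[-2,28] z:[25,104/3] -> hit [77/3,28], descend [3, 5]
  N3 x:[77/3,100/3] y:[15,28] z:[25,86/3] -> hit [77/3,28], descend [1, 10]
    N1 x:[86/3,100/3] y:[15,21] z:[25,85/3] -> miss, prune
    N10 x:[77/3,27] y:[22,28] z:[80/3,86/3] -> hit [80/3,27] leaf, test {P5@t=80/3}
  N5 x:[26,101/3] y:[-2,7] z:[89/3,104/3] -> miss, prune

Summary -> nodes [0, 3, 1, 10, 5]; box-tests=5; leaf-entries=1; first=P5

== RESULT ==
5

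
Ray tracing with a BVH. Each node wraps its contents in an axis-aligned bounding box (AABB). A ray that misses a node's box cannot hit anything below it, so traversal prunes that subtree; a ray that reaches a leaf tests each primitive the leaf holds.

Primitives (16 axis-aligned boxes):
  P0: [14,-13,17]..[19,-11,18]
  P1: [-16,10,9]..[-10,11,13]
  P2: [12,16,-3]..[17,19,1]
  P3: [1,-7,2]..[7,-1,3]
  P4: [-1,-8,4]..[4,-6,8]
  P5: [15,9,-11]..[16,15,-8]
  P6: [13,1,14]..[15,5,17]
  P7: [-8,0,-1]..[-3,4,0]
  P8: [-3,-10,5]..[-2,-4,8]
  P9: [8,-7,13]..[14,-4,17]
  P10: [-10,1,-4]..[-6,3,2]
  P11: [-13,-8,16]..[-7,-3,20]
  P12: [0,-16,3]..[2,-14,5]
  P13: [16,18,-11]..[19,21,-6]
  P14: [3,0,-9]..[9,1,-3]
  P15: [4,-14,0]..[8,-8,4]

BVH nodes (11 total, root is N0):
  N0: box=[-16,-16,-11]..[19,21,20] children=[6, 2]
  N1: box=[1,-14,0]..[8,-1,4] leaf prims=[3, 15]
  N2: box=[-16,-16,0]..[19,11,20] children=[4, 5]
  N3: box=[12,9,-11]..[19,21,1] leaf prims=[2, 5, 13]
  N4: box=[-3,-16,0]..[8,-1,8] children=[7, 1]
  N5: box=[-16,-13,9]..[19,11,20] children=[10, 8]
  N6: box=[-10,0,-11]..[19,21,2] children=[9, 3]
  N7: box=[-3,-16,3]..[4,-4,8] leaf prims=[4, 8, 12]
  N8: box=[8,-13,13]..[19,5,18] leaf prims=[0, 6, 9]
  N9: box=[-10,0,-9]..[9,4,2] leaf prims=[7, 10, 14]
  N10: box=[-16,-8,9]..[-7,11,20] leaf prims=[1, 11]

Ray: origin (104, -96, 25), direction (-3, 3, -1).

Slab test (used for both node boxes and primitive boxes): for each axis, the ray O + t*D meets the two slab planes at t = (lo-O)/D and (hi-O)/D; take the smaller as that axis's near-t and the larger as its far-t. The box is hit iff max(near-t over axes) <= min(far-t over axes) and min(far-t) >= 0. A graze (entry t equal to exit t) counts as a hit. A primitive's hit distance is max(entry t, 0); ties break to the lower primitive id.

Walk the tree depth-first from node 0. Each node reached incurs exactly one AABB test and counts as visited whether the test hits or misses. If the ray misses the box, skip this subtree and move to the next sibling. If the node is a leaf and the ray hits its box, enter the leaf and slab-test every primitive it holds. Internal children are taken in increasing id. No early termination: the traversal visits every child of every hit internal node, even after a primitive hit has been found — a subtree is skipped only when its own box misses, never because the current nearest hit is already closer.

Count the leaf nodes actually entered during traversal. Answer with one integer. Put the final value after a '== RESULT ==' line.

Traverse from the root:
N0 x:[85/3,40] y:[80/3,39] z:[5,36] -> hit [85/3,36], descend [2, 6]
  N2 x:[85/3,40] y:[80/3,107/3] z:[5,25] -> miss, prune
  N6 x:[85/3,38] y:[32,39] z:[23,36] -> hit [32,36], descend [3, 9]
    N3 x:[85/3,92/3] y:[35,39] z:[24,36] -> miss, prune
    N9 x:[95/3,38] y:[32,100/3] z:[23,34] -> hit [32,100/3] leaf, test {P7(miss), P10(miss), P14@t=32}

order=[0, 2, 6, 3, 9]  |boxes|=5  |leaves|=1  hit=P14

== RESULT ==
1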